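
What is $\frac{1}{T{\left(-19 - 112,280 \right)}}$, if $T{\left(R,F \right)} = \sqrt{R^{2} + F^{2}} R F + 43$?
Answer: $- \frac{43}{128569909964551} - \frac{36680 \sqrt{95561}}{128569909964551} \approx -8.8193 \cdot 10^{-8}$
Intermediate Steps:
$T{\left(R,F \right)} = 43 + F R \sqrt{F^{2} + R^{2}}$ ($T{\left(R,F \right)} = \sqrt{F^{2} + R^{2}} R F + 43 = R \sqrt{F^{2} + R^{2}} F + 43 = F R \sqrt{F^{2} + R^{2}} + 43 = 43 + F R \sqrt{F^{2} + R^{2}}$)
$\frac{1}{T{\left(-19 - 112,280 \right)}} = \frac{1}{43 + 280 \left(-19 - 112\right) \sqrt{280^{2} + \left(-19 - 112\right)^{2}}} = \frac{1}{43 + 280 \left(-131\right) \sqrt{78400 + \left(-131\right)^{2}}} = \frac{1}{43 + 280 \left(-131\right) \sqrt{78400 + 17161}} = \frac{1}{43 + 280 \left(-131\right) \sqrt{95561}} = \frac{1}{43 - 36680 \sqrt{95561}}$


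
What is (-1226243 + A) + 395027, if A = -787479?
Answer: -1618695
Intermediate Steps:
(-1226243 + A) + 395027 = (-1226243 - 787479) + 395027 = -2013722 + 395027 = -1618695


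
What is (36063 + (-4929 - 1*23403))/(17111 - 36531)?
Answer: -7731/19420 ≈ -0.39809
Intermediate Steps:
(36063 + (-4929 - 1*23403))/(17111 - 36531) = (36063 + (-4929 - 23403))/(-19420) = (36063 - 28332)*(-1/19420) = 7731*(-1/19420) = -7731/19420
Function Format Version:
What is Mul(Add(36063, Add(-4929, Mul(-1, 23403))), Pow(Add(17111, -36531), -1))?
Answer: Rational(-7731, 19420) ≈ -0.39809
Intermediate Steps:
Mul(Add(36063, Add(-4929, Mul(-1, 23403))), Pow(Add(17111, -36531), -1)) = Mul(Add(36063, Add(-4929, -23403)), Pow(-19420, -1)) = Mul(Add(36063, -28332), Rational(-1, 19420)) = Mul(7731, Rational(-1, 19420)) = Rational(-7731, 19420)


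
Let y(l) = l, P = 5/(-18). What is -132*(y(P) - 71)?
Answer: 28226/3 ≈ 9408.7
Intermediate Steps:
P = -5/18 (P = 5*(-1/18) = -5/18 ≈ -0.27778)
-132*(y(P) - 71) = -132*(-5/18 - 71) = -132*(-1283/18) = 28226/3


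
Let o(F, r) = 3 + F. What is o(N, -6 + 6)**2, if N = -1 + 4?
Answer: 36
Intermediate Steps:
N = 3
o(N, -6 + 6)**2 = (3 + 3)**2 = 6**2 = 36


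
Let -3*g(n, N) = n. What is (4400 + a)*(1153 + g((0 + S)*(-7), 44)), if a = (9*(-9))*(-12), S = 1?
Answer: 18619352/3 ≈ 6.2064e+6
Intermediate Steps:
a = 972 (a = -81*(-12) = 972)
g(n, N) = -n/3
(4400 + a)*(1153 + g((0 + S)*(-7), 44)) = (4400 + 972)*(1153 - (0 + 1)*(-7)/3) = 5372*(1153 - (-7)/3) = 5372*(1153 - 1/3*(-7)) = 5372*(1153 + 7/3) = 5372*(3466/3) = 18619352/3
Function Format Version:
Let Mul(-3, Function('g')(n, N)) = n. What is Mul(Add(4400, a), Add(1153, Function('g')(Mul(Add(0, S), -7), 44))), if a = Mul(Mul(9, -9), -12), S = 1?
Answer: Rational(18619352, 3) ≈ 6.2064e+6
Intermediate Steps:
a = 972 (a = Mul(-81, -12) = 972)
Function('g')(n, N) = Mul(Rational(-1, 3), n)
Mul(Add(4400, a), Add(1153, Function('g')(Mul(Add(0, S), -7), 44))) = Mul(Add(4400, 972), Add(1153, Mul(Rational(-1, 3), Mul(Add(0, 1), -7)))) = Mul(5372, Add(1153, Mul(Rational(-1, 3), Mul(1, -7)))) = Mul(5372, Add(1153, Mul(Rational(-1, 3), -7))) = Mul(5372, Add(1153, Rational(7, 3))) = Mul(5372, Rational(3466, 3)) = Rational(18619352, 3)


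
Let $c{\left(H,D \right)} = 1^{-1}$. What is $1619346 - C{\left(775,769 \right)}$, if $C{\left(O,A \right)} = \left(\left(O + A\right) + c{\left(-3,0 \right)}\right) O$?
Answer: $421971$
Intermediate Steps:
$c{\left(H,D \right)} = 1$
$C{\left(O,A \right)} = O \left(1 + A + O\right)$ ($C{\left(O,A \right)} = \left(\left(O + A\right) + 1\right) O = \left(\left(A + O\right) + 1\right) O = \left(1 + A + O\right) O = O \left(1 + A + O\right)$)
$1619346 - C{\left(775,769 \right)} = 1619346 - 775 \left(1 + 769 + 775\right) = 1619346 - 775 \cdot 1545 = 1619346 - 1197375 = 421971$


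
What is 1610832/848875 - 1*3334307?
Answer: -2830408243793/848875 ≈ -3.3343e+6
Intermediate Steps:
1610832/848875 - 1*3334307 = 1610832*(1/848875) - 3334307 = 1610832/848875 - 3334307 = -2830408243793/848875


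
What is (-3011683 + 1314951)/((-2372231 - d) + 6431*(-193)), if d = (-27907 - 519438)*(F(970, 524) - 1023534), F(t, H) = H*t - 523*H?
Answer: 424183/108006576496 ≈ 3.9274e-6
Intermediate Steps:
F(t, H) = -523*H + H*t
d = 432022692570 (d = (-27907 - 519438)*(524*(-523 + 970) - 1023534) = -547345*(524*447 - 1023534) = -547345*(234228 - 1023534) = -547345*(-789306) = 432022692570)
(-3011683 + 1314951)/((-2372231 - d) + 6431*(-193)) = (-3011683 + 1314951)/((-2372231 - 1*432022692570) + 6431*(-193)) = -1696732/((-2372231 - 432022692570) - 1241183) = -1696732/(-432025064801 - 1241183) = -1696732/(-432026305984) = -1696732*(-1/432026305984) = 424183/108006576496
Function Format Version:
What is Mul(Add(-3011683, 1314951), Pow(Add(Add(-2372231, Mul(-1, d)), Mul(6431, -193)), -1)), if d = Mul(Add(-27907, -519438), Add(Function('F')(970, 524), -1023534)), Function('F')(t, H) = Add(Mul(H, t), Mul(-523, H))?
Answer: Rational(424183, 108006576496) ≈ 3.9274e-6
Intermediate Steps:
Function('F')(t, H) = Add(Mul(-523, H), Mul(H, t))
d = 432022692570 (d = Mul(Add(-27907, -519438), Add(Mul(524, Add(-523, 970)), -1023534)) = Mul(-547345, Add(Mul(524, 447), -1023534)) = Mul(-547345, Add(234228, -1023534)) = Mul(-547345, -789306) = 432022692570)
Mul(Add(-3011683, 1314951), Pow(Add(Add(-2372231, Mul(-1, d)), Mul(6431, -193)), -1)) = Mul(Add(-3011683, 1314951), Pow(Add(Add(-2372231, Mul(-1, 432022692570)), Mul(6431, -193)), -1)) = Mul(-1696732, Pow(Add(Add(-2372231, -432022692570), -1241183), -1)) = Mul(-1696732, Pow(Add(-432025064801, -1241183), -1)) = Mul(-1696732, Pow(-432026305984, -1)) = Mul(-1696732, Rational(-1, 432026305984)) = Rational(424183, 108006576496)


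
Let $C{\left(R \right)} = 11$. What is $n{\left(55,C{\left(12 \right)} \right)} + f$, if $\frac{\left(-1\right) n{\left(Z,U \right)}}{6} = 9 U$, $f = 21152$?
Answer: $20558$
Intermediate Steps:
$n{\left(Z,U \right)} = - 54 U$ ($n{\left(Z,U \right)} = - 6 \cdot 9 U = - 54 U$)
$n{\left(55,C{\left(12 \right)} \right)} + f = \left(-54\right) 11 + 21152 = -594 + 21152 = 20558$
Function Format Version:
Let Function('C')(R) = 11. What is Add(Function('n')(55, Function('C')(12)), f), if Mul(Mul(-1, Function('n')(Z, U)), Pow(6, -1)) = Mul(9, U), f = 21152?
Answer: 20558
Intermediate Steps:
Function('n')(Z, U) = Mul(-54, U) (Function('n')(Z, U) = Mul(-6, Mul(9, U)) = Mul(-54, U))
Add(Function('n')(55, Function('C')(12)), f) = Add(Mul(-54, 11), 21152) = Add(-594, 21152) = 20558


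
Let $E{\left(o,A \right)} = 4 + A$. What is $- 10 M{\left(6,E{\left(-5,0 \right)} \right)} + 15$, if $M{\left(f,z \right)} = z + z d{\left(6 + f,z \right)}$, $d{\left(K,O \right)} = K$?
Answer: $-505$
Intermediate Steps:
$M{\left(f,z \right)} = z + z \left(6 + f\right)$
$- 10 M{\left(6,E{\left(-5,0 \right)} \right)} + 15 = - 10 \left(4 + 0\right) \left(7 + 6\right) + 15 = - 10 \cdot 4 \cdot 13 + 15 = \left(-10\right) 52 + 15 = -520 + 15 = -505$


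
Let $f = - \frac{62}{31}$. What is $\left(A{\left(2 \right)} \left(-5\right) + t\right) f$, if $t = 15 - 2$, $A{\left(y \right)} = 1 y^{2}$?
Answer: $14$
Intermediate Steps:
$A{\left(y \right)} = y^{2}$
$t = 13$
$f = -2$ ($f = \left(-62\right) \frac{1}{31} = -2$)
$\left(A{\left(2 \right)} \left(-5\right) + t\right) f = \left(2^{2} \left(-5\right) + 13\right) \left(-2\right) = \left(4 \left(-5\right) + 13\right) \left(-2\right) = \left(-20 + 13\right) \left(-2\right) = \left(-7\right) \left(-2\right) = 14$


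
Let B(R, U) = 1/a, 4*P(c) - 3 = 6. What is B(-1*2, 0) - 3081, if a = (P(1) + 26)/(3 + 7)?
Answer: -348113/113 ≈ -3080.6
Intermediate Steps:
P(c) = 9/4 (P(c) = ¾ + (¼)*6 = ¾ + 3/2 = 9/4)
a = 113/40 (a = (9/4 + 26)/(3 + 7) = (113/4)/10 = (113/4)*(⅒) = 113/40 ≈ 2.8250)
B(R, U) = 40/113 (B(R, U) = 1/(113/40) = 40/113)
B(-1*2, 0) - 3081 = 40/113 - 3081 = -348113/113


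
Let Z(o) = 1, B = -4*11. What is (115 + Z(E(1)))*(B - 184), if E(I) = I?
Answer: -26448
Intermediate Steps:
B = -44
(115 + Z(E(1)))*(B - 184) = (115 + 1)*(-44 - 184) = 116*(-228) = -26448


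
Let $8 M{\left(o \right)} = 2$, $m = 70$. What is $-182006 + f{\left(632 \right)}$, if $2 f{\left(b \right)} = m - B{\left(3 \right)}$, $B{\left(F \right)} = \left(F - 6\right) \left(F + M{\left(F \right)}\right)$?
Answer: $- \frac{1455729}{8} \approx -1.8197 \cdot 10^{5}$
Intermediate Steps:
$M{\left(o \right)} = \frac{1}{4}$ ($M{\left(o \right)} = \frac{1}{8} \cdot 2 = \frac{1}{4}$)
$B{\left(F \right)} = \left(-6 + F\right) \left(\frac{1}{4} + F\right)$ ($B{\left(F \right)} = \left(F - 6\right) \left(F + \frac{1}{4}\right) = \left(-6 + F\right) \left(\frac{1}{4} + F\right)$)
$f{\left(b \right)} = \frac{319}{8}$ ($f{\left(b \right)} = \frac{70 - \left(- \frac{3}{2} + 3^{2} - \frac{69}{4}\right)}{2} = \frac{70 - \left(- \frac{3}{2} + 9 - \frac{69}{4}\right)}{2} = \frac{70 - - \frac{39}{4}}{2} = \frac{70 + \frac{39}{4}}{2} = \frac{1}{2} \cdot \frac{319}{4} = \frac{319}{8}$)
$-182006 + f{\left(632 \right)} = -182006 + \frac{319}{8} = - \frac{1455729}{8}$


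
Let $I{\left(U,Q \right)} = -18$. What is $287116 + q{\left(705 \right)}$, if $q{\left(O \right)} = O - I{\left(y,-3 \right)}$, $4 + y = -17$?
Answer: $287839$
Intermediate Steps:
$y = -21$ ($y = -4 - 17 = -21$)
$q{\left(O \right)} = 18 + O$ ($q{\left(O \right)} = O - -18 = O + 18 = 18 + O$)
$287116 + q{\left(705 \right)} = 287116 + \left(18 + 705\right) = 287116 + 723 = 287839$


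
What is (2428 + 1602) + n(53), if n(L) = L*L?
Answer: 6839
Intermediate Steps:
n(L) = L²
(2428 + 1602) + n(53) = (2428 + 1602) + 53² = 4030 + 2809 = 6839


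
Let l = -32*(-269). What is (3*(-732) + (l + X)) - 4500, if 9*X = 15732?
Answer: 3660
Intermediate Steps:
X = 1748 (X = (⅑)*15732 = 1748)
l = 8608
(3*(-732) + (l + X)) - 4500 = (3*(-732) + (8608 + 1748)) - 4500 = (-2196 + 10356) - 4500 = 8160 - 4500 = 3660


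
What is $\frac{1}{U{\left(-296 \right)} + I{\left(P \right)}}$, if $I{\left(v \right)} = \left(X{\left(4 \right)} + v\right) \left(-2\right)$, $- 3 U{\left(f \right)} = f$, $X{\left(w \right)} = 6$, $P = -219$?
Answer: $\frac{3}{1574} \approx 0.001906$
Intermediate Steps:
$U{\left(f \right)} = - \frac{f}{3}$
$I{\left(v \right)} = -12 - 2 v$ ($I{\left(v \right)} = \left(6 + v\right) \left(-2\right) = -12 - 2 v$)
$\frac{1}{U{\left(-296 \right)} + I{\left(P \right)}} = \frac{1}{\left(- \frac{1}{3}\right) \left(-296\right) - -426} = \frac{1}{\frac{296}{3} + \left(-12 + 438\right)} = \frac{1}{\frac{296}{3} + 426} = \frac{1}{\frac{1574}{3}} = \frac{3}{1574}$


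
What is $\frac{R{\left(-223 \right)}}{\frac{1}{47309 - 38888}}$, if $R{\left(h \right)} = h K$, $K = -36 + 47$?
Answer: $-20656713$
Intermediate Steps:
$K = 11$
$R{\left(h \right)} = 11 h$ ($R{\left(h \right)} = h 11 = 11 h$)
$\frac{R{\left(-223 \right)}}{\frac{1}{47309 - 38888}} = \frac{11 \left(-223\right)}{\frac{1}{47309 - 38888}} = - \frac{2453}{\frac{1}{8421}} = - 2453 \frac{1}{\frac{1}{8421}} = \left(-2453\right) 8421 = -20656713$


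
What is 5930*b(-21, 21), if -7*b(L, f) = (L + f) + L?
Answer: 17790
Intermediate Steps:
b(L, f) = -2*L/7 - f/7 (b(L, f) = -((L + f) + L)/7 = -(f + 2*L)/7 = -2*L/7 - f/7)
5930*b(-21, 21) = 5930*(-2/7*(-21) - ⅐*21) = 5930*(6 - 3) = 5930*3 = 17790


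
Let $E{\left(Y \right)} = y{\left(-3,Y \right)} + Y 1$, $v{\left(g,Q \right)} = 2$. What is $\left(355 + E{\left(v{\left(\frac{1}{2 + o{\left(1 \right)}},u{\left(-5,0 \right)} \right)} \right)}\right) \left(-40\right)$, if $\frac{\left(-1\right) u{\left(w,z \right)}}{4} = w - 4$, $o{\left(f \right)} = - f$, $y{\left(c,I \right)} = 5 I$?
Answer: $-14680$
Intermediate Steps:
$u{\left(w,z \right)} = 16 - 4 w$ ($u{\left(w,z \right)} = - 4 \left(w - 4\right) = - 4 \left(-4 + w\right) = 16 - 4 w$)
$E{\left(Y \right)} = 6 Y$ ($E{\left(Y \right)} = 5 Y + Y 1 = 5 Y + Y = 6 Y$)
$\left(355 + E{\left(v{\left(\frac{1}{2 + o{\left(1 \right)}},u{\left(-5,0 \right)} \right)} \right)}\right) \left(-40\right) = \left(355 + 6 \cdot 2\right) \left(-40\right) = \left(355 + 12\right) \left(-40\right) = 367 \left(-40\right) = -14680$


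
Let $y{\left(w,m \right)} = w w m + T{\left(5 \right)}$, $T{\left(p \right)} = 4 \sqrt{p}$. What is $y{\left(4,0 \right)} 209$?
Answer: $836 \sqrt{5} \approx 1869.4$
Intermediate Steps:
$y{\left(w,m \right)} = 4 \sqrt{5} + m w^{2}$ ($y{\left(w,m \right)} = w w m + 4 \sqrt{5} = w^{2} m + 4 \sqrt{5} = m w^{2} + 4 \sqrt{5} = 4 \sqrt{5} + m w^{2}$)
$y{\left(4,0 \right)} 209 = \left(4 \sqrt{5} + 0 \cdot 4^{2}\right) 209 = \left(4 \sqrt{5} + 0 \cdot 16\right) 209 = \left(4 \sqrt{5} + 0\right) 209 = 4 \sqrt{5} \cdot 209 = 836 \sqrt{5}$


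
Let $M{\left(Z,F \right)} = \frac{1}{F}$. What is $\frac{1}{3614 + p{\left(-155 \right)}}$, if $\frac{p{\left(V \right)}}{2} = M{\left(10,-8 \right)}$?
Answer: $\frac{4}{14455} \approx 0.00027672$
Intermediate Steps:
$p{\left(V \right)} = - \frac{1}{4}$ ($p{\left(V \right)} = \frac{2}{-8} = 2 \left(- \frac{1}{8}\right) = - \frac{1}{4}$)
$\frac{1}{3614 + p{\left(-155 \right)}} = \frac{1}{3614 - \frac{1}{4}} = \frac{1}{\frac{14455}{4}} = \frac{4}{14455}$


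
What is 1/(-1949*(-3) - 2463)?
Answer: 1/3384 ≈ 0.00029551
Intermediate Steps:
1/(-1949*(-3) - 2463) = 1/(5847 - 2463) = 1/3384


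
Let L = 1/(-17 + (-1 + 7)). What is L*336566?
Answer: -336566/11 ≈ -30597.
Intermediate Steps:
L = -1/11 (L = 1/(-17 + 6) = 1/(-11) = -1/11 ≈ -0.090909)
L*336566 = -1/11*336566 = -336566/11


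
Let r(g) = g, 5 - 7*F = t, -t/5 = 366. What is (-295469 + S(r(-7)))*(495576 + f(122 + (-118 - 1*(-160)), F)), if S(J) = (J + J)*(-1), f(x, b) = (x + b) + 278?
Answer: -1026399147255/7 ≈ -1.4663e+11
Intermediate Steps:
t = -1830 (t = -5*366 = -1830)
F = 1835/7 (F = 5/7 - ⅐*(-1830) = 5/7 + 1830/7 = 1835/7 ≈ 262.14)
f(x, b) = 278 + b + x (f(x, b) = (b + x) + 278 = 278 + b + x)
S(J) = -2*J (S(J) = (2*J)*(-1) = -2*J)
(-295469 + S(r(-7)))*(495576 + f(122 + (-118 - 1*(-160)), F)) = (-295469 - 2*(-7))*(495576 + (278 + 1835/7 + (122 + (-118 - 1*(-160))))) = (-295469 + 14)*(495576 + (278 + 1835/7 + (122 + (-118 + 160)))) = -295455*(495576 + (278 + 1835/7 + (122 + 42))) = -295455*(495576 + (278 + 1835/7 + 164)) = -295455*(495576 + 4929/7) = -295455*3473961/7 = -1026399147255/7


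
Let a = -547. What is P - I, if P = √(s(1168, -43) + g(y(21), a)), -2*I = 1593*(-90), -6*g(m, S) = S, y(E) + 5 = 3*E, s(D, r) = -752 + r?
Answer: -71685 + I*√25338/6 ≈ -71685.0 + 26.53*I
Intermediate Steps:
y(E) = -5 + 3*E
g(m, S) = -S/6
I = 71685 (I = -1593*(-90)/2 = -½*(-143370) = 71685)
P = I*√25338/6 (P = √((-752 - 43) - ⅙*(-547)) = √(-795 + 547/6) = √(-4223/6) = I*√25338/6 ≈ 26.53*I)
P - I = I*√25338/6 - 1*71685 = I*√25338/6 - 71685 = -71685 + I*√25338/6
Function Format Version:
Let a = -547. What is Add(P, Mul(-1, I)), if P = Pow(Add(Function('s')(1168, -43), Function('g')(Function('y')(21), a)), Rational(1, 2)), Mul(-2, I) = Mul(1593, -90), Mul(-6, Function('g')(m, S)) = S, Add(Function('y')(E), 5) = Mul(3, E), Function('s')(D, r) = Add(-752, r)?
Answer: Add(-71685, Mul(Rational(1, 6), I, Pow(25338, Rational(1, 2)))) ≈ Add(-71685., Mul(26.530, I))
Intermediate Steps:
Function('y')(E) = Add(-5, Mul(3, E))
Function('g')(m, S) = Mul(Rational(-1, 6), S)
I = 71685 (I = Mul(Rational(-1, 2), Mul(1593, -90)) = Mul(Rational(-1, 2), -143370) = 71685)
P = Mul(Rational(1, 6), I, Pow(25338, Rational(1, 2))) (P = Pow(Add(Add(-752, -43), Mul(Rational(-1, 6), -547)), Rational(1, 2)) = Pow(Add(-795, Rational(547, 6)), Rational(1, 2)) = Pow(Rational(-4223, 6), Rational(1, 2)) = Mul(Rational(1, 6), I, Pow(25338, Rational(1, 2))) ≈ Mul(26.530, I))
Add(P, Mul(-1, I)) = Add(Mul(Rational(1, 6), I, Pow(25338, Rational(1, 2))), Mul(-1, 71685)) = Add(Mul(Rational(1, 6), I, Pow(25338, Rational(1, 2))), -71685) = Add(-71685, Mul(Rational(1, 6), I, Pow(25338, Rational(1, 2))))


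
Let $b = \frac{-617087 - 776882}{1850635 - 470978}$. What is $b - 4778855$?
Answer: $- \frac{6593182146704}{1379657} \approx -4.7789 \cdot 10^{6}$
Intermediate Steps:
$b = - \frac{1393969}{1379657} \approx -1.0104$
$b - 4778855 = - \frac{1393969}{1379657} - 4778855 = - \frac{6593182146704}{1379657}$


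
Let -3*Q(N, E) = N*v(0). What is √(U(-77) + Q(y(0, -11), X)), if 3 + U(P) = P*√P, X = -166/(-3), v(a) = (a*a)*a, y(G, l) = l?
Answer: √(-3 - 77*I*√77) ≈ 18.34 - 18.421*I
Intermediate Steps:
v(a) = a³ (v(a) = a²*a = a³)
X = 166/3 (X = -166*(-⅓) = 166/3 ≈ 55.333)
U(P) = -3 + P^(3/2) (U(P) = -3 + P*√P = -3 + P^(3/2))
Q(N, E) = 0 (Q(N, E) = -N*0³/3 = -N*0/3 = -⅓*0 = 0)
√(U(-77) + Q(y(0, -11), X)) = √((-3 + (-77)^(3/2)) + 0) = √((-3 - 77*I*√77) + 0) = √(-3 - 77*I*√77)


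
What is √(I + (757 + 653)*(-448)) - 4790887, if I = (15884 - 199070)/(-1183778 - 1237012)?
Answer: -4790887 + I*√102827388734018085/403465 ≈ -4.7909e+6 + 794.78*I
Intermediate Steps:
I = 30531/403465 (I = -183186/(-2420790) = -183186*(-1/2420790) = 30531/403465 ≈ 0.075672)
√(I + (757 + 653)*(-448)) - 4790887 = √(30531/403465 + (757 + 653)*(-448)) - 4790887 = √(30531/403465 + 1410*(-448)) - 4790887 = √(30531/403465 - 631680) - 4790887 = √(-254860740669/403465) - 4790887 = I*√102827388734018085/403465 - 4790887 = -4790887 + I*√102827388734018085/403465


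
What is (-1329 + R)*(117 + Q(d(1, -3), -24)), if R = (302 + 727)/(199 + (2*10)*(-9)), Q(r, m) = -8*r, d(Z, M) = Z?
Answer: -2640198/19 ≈ -1.3896e+5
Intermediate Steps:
R = 1029/19 (R = 1029/(199 + 20*(-9)) = 1029/(199 - 180) = 1029/19 ≈ 54.158)
(-1329 + R)*(117 + Q(d(1, -3), -24)) = (-1329 + 1029/19)*(117 - 8*1) = -24222*(117 - 8)/19 = -24222/19*109 = -2640198/19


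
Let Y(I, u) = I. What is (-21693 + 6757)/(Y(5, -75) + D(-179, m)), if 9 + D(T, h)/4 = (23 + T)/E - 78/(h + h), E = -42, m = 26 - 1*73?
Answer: 4913944/4219 ≈ 1164.7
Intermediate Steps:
m = -47 (m = 26 - 73 = -47)
D(T, h) = -802/21 - 156/h - 2*T/21 (D(T, h) = -36 + 4*((23 + T)/(-42) - 78/(h + h)) = -36 + 4*((23 + T)*(-1/42) - 78*1/(2*h)) = -36 + 4*((-23/42 - T/42) - 39/h) = -36 + 4*(-23/42 - 39/h - T/42) = -36 + (-46/21 - 156/h - 2*T/21) = -802/21 - 156/h - 2*T/21)
(-21693 + 6757)/(Y(5, -75) + D(-179, m)) = (-21693 + 6757)/(5 + (2/21)*(-1638 - 47*(-401 - 1*(-179)))/(-47)) = -14936/(5 + (2/21)*(-1/47)*(-1638 - 47*(-401 + 179))) = -14936/(5 + (2/21)*(-1/47)*(-1638 - 47*(-222))) = -14936/(5 + (2/21)*(-1/47)*(-1638 + 10434)) = -14936/(5 + (2/21)*(-1/47)*8796) = -14936/(5 - 5864/329) = -14936/(-4219/329) = -14936*(-329/4219) = 4913944/4219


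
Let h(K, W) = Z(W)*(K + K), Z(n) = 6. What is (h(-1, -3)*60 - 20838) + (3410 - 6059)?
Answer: -24207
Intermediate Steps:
h(K, W) = 12*K (h(K, W) = 6*(K + K) = 6*(2*K) = 12*K)
(h(-1, -3)*60 - 20838) + (3410 - 6059) = ((12*(-1))*60 - 20838) + (3410 - 6059) = (-12*60 - 20838) - 2649 = (-720 - 20838) - 2649 = -21558 - 2649 = -24207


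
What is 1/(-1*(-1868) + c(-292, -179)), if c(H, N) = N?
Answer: 1/1689 ≈ 0.00059207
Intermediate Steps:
1/(-1*(-1868) + c(-292, -179)) = 1/(-1*(-1868) - 179) = 1/(1868 - 179) = 1/1689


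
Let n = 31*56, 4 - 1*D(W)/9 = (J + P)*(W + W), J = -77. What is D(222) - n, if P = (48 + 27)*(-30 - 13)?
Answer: 13193092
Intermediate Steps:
P = -3225 (P = 75*(-43) = -3225)
D(W) = 36 + 59436*W (D(W) = 36 - 9*(-77 - 3225)*(W + W) = 36 - (-29718)*2*W = 36 - (-59436)*W = 36 + 59436*W)
n = 1736
D(222) - n = (36 + 59436*222) - 1*1736 = (36 + 13194792) - 1736 = 13194828 - 1736 = 13193092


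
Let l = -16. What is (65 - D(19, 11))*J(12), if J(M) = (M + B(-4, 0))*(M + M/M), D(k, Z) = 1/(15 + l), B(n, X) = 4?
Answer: 13728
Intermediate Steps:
D(k, Z) = -1 (D(k, Z) = 1/(15 - 16) = 1/(-1) = -1)
J(M) = (1 + M)*(4 + M) (J(M) = (M + 4)*(M + M/M) = (4 + M)*(M + 1) = (4 + M)*(1 + M) = (1 + M)*(4 + M))
(65 - D(19, 11))*J(12) = (65 - 1*(-1))*(4 + 12² + 5*12) = (65 + 1)*(4 + 144 + 60) = 66*208 = 13728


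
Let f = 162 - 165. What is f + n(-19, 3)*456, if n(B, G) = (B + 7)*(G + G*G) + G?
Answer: -64299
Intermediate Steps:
n(B, G) = G + (7 + B)*(G + G²) (n(B, G) = (7 + B)*(G + G²) + G = G + (7 + B)*(G + G²))
f = -3
f + n(-19, 3)*456 = -3 + (3*(8 - 19 + 7*3 - 19*3))*456 = -3 + (3*(8 - 19 + 21 - 57))*456 = -3 + (3*(-47))*456 = -3 - 141*456 = -3 - 64296 = -64299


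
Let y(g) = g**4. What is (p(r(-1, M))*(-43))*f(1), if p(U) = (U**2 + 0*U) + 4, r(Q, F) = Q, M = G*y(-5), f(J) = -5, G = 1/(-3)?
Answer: 1075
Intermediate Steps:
G = -1/3 ≈ -0.33333
M = -625/3 (M = -1/3*(-5)**4 = -1/3*625 = -625/3 ≈ -208.33)
p(U) = 4 + U**2 (p(U) = (U**2 + 0) + 4 = U**2 + 4 = 4 + U**2)
(p(r(-1, M))*(-43))*f(1) = ((4 + (-1)**2)*(-43))*(-5) = ((4 + 1)*(-43))*(-5) = (5*(-43))*(-5) = -215*(-5) = 1075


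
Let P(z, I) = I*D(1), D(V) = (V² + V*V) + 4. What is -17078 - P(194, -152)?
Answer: -16166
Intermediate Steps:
D(V) = 4 + 2*V² (D(V) = (V² + V²) + 4 = 2*V² + 4 = 4 + 2*V²)
P(z, I) = 6*I (P(z, I) = I*(4 + 2*1²) = I*(4 + 2*1) = I*(4 + 2) = I*6 = 6*I)
-17078 - P(194, -152) = -17078 - 6*(-152) = -17078 - 1*(-912) = -17078 + 912 = -16166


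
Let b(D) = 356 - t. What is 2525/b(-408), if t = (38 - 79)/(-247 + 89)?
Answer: 398950/56207 ≈ 7.0979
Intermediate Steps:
t = 41/158 (t = -41/(-158) = -41*(-1/158) = 41/158 ≈ 0.25949)
b(D) = 56207/158 (b(D) = 356 - 1*41/158 = 356 - 41/158 = 56207/158)
2525/b(-408) = 2525/(56207/158) = 2525*(158/56207) = 398950/56207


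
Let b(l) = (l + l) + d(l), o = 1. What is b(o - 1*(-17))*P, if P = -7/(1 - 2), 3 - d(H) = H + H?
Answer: 21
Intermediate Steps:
d(H) = 3 - 2*H (d(H) = 3 - (H + H) = 3 - 2*H)
b(l) = 3 (b(l) = (l + l) + (3 - 2*l) = 2*l + (3 - 2*l) = 3)
P = 7 (P = -7/(-1) = -7*(-1) = 7)
b(o - 1*(-17))*P = 3*7 = 21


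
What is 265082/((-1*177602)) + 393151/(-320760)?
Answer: -7038732101/2589437160 ≈ -2.7182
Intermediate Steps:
265082/((-1*177602)) + 393151/(-320760) = 265082/(-177602) + 393151*(-1/320760) = 265082*(-1/177602) - 35741/29160 = -132541/88801 - 35741/29160 = -7038732101/2589437160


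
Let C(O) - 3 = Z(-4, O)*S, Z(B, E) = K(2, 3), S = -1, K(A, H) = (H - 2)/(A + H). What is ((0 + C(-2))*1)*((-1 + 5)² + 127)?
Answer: 2002/5 ≈ 400.40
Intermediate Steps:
K(A, H) = (-2 + H)/(A + H)
Z(B, E) = ⅕ (Z(B, E) = (-2 + 3)/(2 + 3) = 1/5 = (⅕)*1 = ⅕)
C(O) = 14/5 (C(O) = 3 + (⅕)*(-1) = 3 - ⅕ = 14/5)
((0 + C(-2))*1)*((-1 + 5)² + 127) = ((0 + 14/5)*1)*((-1 + 5)² + 127) = ((14/5)*1)*(4² + 127) = 14*(16 + 127)/5 = (14/5)*143 = 2002/5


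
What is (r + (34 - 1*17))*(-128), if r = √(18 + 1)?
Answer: -2176 - 128*√19 ≈ -2733.9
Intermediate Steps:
r = √19 ≈ 4.3589
(r + (34 - 1*17))*(-128) = (√19 + (34 - 1*17))*(-128) = (√19 + (34 - 17))*(-128) = (√19 + 17)*(-128) = (17 + √19)*(-128) = -2176 - 128*√19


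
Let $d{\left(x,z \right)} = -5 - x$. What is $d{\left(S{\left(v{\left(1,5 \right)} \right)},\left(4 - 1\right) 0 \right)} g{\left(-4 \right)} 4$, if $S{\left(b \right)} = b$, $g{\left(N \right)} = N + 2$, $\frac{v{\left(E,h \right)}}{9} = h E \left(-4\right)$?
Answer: $-1400$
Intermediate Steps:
$v{\left(E,h \right)} = - 36 E h$ ($v{\left(E,h \right)} = 9 h E \left(-4\right) = 9 E h \left(-4\right) = 9 \left(- 4 E h\right) = - 36 E h$)
$g{\left(N \right)} = 2 + N$
$d{\left(S{\left(v{\left(1,5 \right)} \right)},\left(4 - 1\right) 0 \right)} g{\left(-4 \right)} 4 = \left(-5 - \left(-36\right) 1 \cdot 5\right) \left(2 - 4\right) 4 = \left(-5 - -180\right) \left(\left(-2\right) 4\right) = \left(-5 + 180\right) \left(-8\right) = 175 \left(-8\right) = -1400$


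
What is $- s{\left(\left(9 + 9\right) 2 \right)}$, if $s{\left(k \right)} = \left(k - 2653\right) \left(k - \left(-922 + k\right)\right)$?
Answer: $2412874$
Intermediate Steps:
$s{\left(k \right)} = -2446066 + 922 k$ ($s{\left(k \right)} = \left(-2653 + k\right) 922 = -2446066 + 922 k$)
$- s{\left(\left(9 + 9\right) 2 \right)} = - (-2446066 + 922 \left(9 + 9\right) 2) = - (-2446066 + 922 \cdot 18 \cdot 2) = - (-2446066 + 922 \cdot 36) = - (-2446066 + 33192) = \left(-1\right) \left(-2412874\right) = 2412874$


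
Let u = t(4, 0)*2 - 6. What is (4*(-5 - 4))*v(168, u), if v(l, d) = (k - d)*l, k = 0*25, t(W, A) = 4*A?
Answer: -36288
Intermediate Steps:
k = 0
u = -6 (u = (4*0)*2 - 6 = 0*2 - 6 = 0 - 6 = -6)
v(l, d) = -d*l (v(l, d) = (0 - d)*l = (-d)*l = -d*l)
(4*(-5 - 4))*v(168, u) = (4*(-5 - 4))*(-1*(-6)*168) = (4*(-9))*1008 = -36*1008 = -36288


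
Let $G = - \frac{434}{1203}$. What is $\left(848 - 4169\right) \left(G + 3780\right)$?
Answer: $- \frac{5033424942}{401} \approx -1.2552 \cdot 10^{7}$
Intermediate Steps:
$G = - \frac{434}{1203}$ ($G = \left(-434\right) \frac{1}{1203} = - \frac{434}{1203} \approx -0.36076$)
$\left(848 - 4169\right) \left(G + 3780\right) = \left(848 - 4169\right) \left(- \frac{434}{1203} + 3780\right) = \left(848 - 4169\right) \frac{4546906}{1203} = \left(-3321\right) \frac{4546906}{1203} = - \frac{5033424942}{401}$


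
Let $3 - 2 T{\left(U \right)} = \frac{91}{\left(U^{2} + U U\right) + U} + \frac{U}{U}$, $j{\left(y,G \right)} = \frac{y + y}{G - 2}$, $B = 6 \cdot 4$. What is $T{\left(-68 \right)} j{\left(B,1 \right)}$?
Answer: $- \frac{36538}{765} \approx -47.762$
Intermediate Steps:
$B = 24$
$j{\left(y,G \right)} = \frac{2 y}{-2 + G}$
$T{\left(U \right)} = 1 - \frac{91}{2 \left(U + 2 U^{2}\right)}$ ($T{\left(U \right)} = \frac{3}{2} - \frac{\frac{91}{\left(U^{2} + U U\right) + U} + \frac{U}{U}}{2} = \frac{3}{2} - \frac{\frac{91}{\left(U^{2} + U^{2}\right) + U} + 1}{2} = \frac{3}{2} - \frac{\frac{91}{2 U^{2} + U} + 1}{2} = \frac{3}{2} - \frac{\frac{91}{U + 2 U^{2}} + 1}{2} = \frac{3}{2} - \frac{1 + \frac{91}{U + 2 U^{2}}}{2} = \frac{3}{2} - \left(\frac{1}{2} + \frac{91}{2 \left(U + 2 U^{2}\right)}\right) = 1 - \frac{91}{2 \left(U + 2 U^{2}\right)}$)
$T{\left(-68 \right)} j{\left(B,1 \right)} = \frac{- \frac{91}{2} - 68 + 2 \left(-68\right)^{2}}{\left(-68\right) \left(1 + 2 \left(-68\right)\right)} 2 \cdot 24 \frac{1}{-2 + 1} = - \frac{- \frac{91}{2} - 68 + 2 \cdot 4624}{68 \left(1 - 136\right)} 2 \cdot 24 \frac{1}{-1} = - \frac{- \frac{91}{2} - 68 + 9248}{68 \left(-135\right)} 2 \cdot 24 \left(-1\right) = \left(- \frac{1}{68}\right) \left(- \frac{1}{135}\right) \frac{18269}{2} \left(-48\right) = \frac{18269}{18360} \left(-48\right) = - \frac{36538}{765}$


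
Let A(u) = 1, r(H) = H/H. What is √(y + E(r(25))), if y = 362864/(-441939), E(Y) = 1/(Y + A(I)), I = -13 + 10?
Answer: I*√250834853742/883878 ≈ 0.56663*I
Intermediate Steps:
I = -3
r(H) = 1
E(Y) = 1/(1 + Y) (E(Y) = 1/(Y + 1) = 1/(1 + Y))
y = -362864/441939 (y = 362864*(-1/441939) = -362864/441939 ≈ -0.82107)
√(y + E(r(25))) = √(-362864/441939 + 1/(1 + 1)) = √(-362864/441939 + 1/2) = √(-362864/441939 + ½) = √(-283789/883878) = I*√250834853742/883878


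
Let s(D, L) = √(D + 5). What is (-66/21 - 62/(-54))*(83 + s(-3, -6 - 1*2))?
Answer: -31291/189 - 377*√2/189 ≈ -168.38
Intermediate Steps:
s(D, L) = √(5 + D)
(-66/21 - 62/(-54))*(83 + s(-3, -6 - 1*2)) = (-66/21 - 62/(-54))*(83 + √(5 - 3)) = (-66*1/21 - 62*(-1/54))*(83 + √2) = (-22/7 + 31/27)*(83 + √2) = -377*(83 + √2)/189 = -31291/189 - 377*√2/189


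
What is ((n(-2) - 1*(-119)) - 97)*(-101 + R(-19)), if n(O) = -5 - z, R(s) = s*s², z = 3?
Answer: -97440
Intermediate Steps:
R(s) = s³
n(O) = -8 (n(O) = -5 - 1*3 = -5 - 3 = -8)
((n(-2) - 1*(-119)) - 97)*(-101 + R(-19)) = ((-8 - 1*(-119)) - 97)*(-101 + (-19)³) = ((-8 + 119) - 97)*(-101 - 6859) = (111 - 97)*(-6960) = 14*(-6960) = -97440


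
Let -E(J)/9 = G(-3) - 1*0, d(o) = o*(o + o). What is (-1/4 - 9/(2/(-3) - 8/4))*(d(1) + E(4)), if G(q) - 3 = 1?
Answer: -425/4 ≈ -106.25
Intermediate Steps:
G(q) = 4 (G(q) = 3 + 1 = 4)
d(o) = 2*o² (d(o) = o*(2*o) = 2*o²)
E(J) = -36 (E(J) = -9*(4 - 1*0) = -9*(4 + 0) = -9*4 = -36)
(-1/4 - 9/(2/(-3) - 8/4))*(d(1) + E(4)) = (-1/4 - 9/(2/(-3) - 8/4))*(2*1² - 36) = (-1*¼ - 9/(2*(-⅓) - 8*¼))*(2*1 - 36) = (-¼ - 9/(-⅔ - 2))*(2 - 36) = (-¼ - 9/(-8/3))*(-34) = (-¼ - 9*(-3/8))*(-34) = (-¼ + 27/8)*(-34) = (25/8)*(-34) = -425/4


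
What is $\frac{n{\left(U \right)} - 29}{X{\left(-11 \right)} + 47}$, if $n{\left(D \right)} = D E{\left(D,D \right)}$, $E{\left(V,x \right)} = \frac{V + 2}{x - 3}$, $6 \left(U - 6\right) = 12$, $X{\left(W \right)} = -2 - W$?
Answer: $- \frac{13}{56} \approx -0.23214$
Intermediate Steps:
$U = 8$ ($U = 6 + \frac{1}{6} \cdot 12 = 6 + 2 = 8$)
$E{\left(V,x \right)} = \frac{2 + V}{-3 + x}$
$n{\left(D \right)} = \frac{D \left(2 + D\right)}{-3 + D}$ ($n{\left(D \right)} = D \frac{2 + D}{-3 + D} = \frac{D \left(2 + D\right)}{-3 + D}$)
$\frac{n{\left(U \right)} - 29}{X{\left(-11 \right)} + 47} = \frac{\frac{8 \left(2 + 8\right)}{-3 + 8} - 29}{\left(-2 - -11\right) + 47} = \frac{8 \cdot \frac{1}{5} \cdot 10 - 29}{\left(-2 + 11\right) + 47} = \frac{8 \cdot \frac{1}{5} \cdot 10 - 29}{9 + 47} = \frac{16 - 29}{56} = \left(-13\right) \frac{1}{56} = - \frac{13}{56}$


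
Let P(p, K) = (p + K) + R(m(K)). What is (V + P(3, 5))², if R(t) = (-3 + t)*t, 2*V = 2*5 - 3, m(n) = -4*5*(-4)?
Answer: 152349649/4 ≈ 3.8087e+7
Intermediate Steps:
m(n) = 80 (m(n) = -20*(-4) = 80)
V = 7/2 (V = (2*5 - 3)/2 = (10 - 3)/2 = (½)*7 = 7/2 ≈ 3.5000)
R(t) = t*(-3 + t)
P(p, K) = 6160 + K + p (P(p, K) = (p + K) + 80*(-3 + 80) = (K + p) + 80*77 = (K + p) + 6160 = 6160 + K + p)
(V + P(3, 5))² = (7/2 + (6160 + 5 + 3))² = (7/2 + 6168)² = (12343/2)² = 152349649/4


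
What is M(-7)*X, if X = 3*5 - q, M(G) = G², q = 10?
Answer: 245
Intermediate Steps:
X = 5 (X = 3*5 - 1*10 = 15 - 10 = 5)
M(-7)*X = (-7)²*5 = 49*5 = 245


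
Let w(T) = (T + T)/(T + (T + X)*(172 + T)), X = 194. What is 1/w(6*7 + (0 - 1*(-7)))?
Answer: 26876/49 ≈ 548.49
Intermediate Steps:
w(T) = 2*T/(T + (172 + T)*(194 + T)) (w(T) = (T + T)/(T + (T + 194)*(172 + T)) = (2*T)/(T + (194 + T)*(172 + T)) = (2*T)/(T + (172 + T)*(194 + T)) = 2*T/(T + (172 + T)*(194 + T)))
1/w(6*7 + (0 - 1*(-7))) = 1/(2*(6*7 + (0 - 1*(-7)))/(33368 + (6*7 + (0 - 1*(-7)))² + 367*(6*7 + (0 - 1*(-7))))) = 1/(2*(42 + (0 + 7))/(33368 + (42 + (0 + 7))² + 367*(42 + (0 + 7)))) = 1/(2*(42 + 7)/(33368 + (42 + 7)² + 367*(42 + 7))) = 1/(2*49/(33368 + 49² + 367*49)) = 1/(2*49/(33368 + 2401 + 17983)) = 1/(2*49/53752) = 1/(2*49*(1/53752)) = 1/(49/26876) = 26876/49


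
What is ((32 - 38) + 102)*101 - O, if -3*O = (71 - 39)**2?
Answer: 30112/3 ≈ 10037.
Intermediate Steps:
O = -1024/3 (O = -(71 - 39)**2/3 = -1/3*32**2 = -1/3*1024 = -1024/3 ≈ -341.33)
((32 - 38) + 102)*101 - O = ((32 - 38) + 102)*101 - 1*(-1024/3) = (-6 + 102)*101 + 1024/3 = 96*101 + 1024/3 = 9696 + 1024/3 = 30112/3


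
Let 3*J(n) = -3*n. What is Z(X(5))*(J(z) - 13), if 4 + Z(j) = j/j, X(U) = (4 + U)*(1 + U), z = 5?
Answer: 54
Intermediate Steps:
J(n) = -n (J(n) = (-3*n)/3 = -n)
X(U) = (1 + U)*(4 + U)
Z(j) = -3 (Z(j) = -4 + j/j = -4 + 1 = -3)
Z(X(5))*(J(z) - 13) = -3*(-1*5 - 13) = -3*(-5 - 13) = -3*(-18) = 54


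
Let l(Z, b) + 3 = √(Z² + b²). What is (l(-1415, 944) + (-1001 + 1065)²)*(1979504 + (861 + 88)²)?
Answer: 11788269765 + 2880105*√2893361 ≈ 1.6687e+10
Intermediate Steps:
l(Z, b) = -3 + √(Z² + b²)
(l(-1415, 944) + (-1001 + 1065)²)*(1979504 + (861 + 88)²) = ((-3 + √((-1415)² + 944²)) + (-1001 + 1065)²)*(1979504 + (861 + 88)²) = ((-3 + √(2002225 + 891136)) + 64²)*(1979504 + 949²) = ((-3 + √2893361) + 4096)*(1979504 + 900601) = (4093 + √2893361)*2880105 = 11788269765 + 2880105*√2893361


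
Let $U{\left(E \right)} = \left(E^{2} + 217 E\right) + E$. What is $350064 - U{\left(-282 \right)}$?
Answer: $332016$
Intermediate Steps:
$U{\left(E \right)} = E^{2} + 218 E$
$350064 - U{\left(-282 \right)} = 350064 - - 282 \left(218 - 282\right) = 350064 - \left(-282\right) \left(-64\right) = 350064 - 18048 = 332016$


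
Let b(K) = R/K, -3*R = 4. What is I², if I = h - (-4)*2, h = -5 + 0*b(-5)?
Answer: 9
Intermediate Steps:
R = -4/3 (R = -⅓*4 = -4/3 ≈ -1.3333)
b(K) = -4/(3*K)
h = -5 (h = -5 + 0*(-4/3/(-5)) = -5 + 0*(-4/3*(-⅕)) = -5 + 0*(4/15) = -5 + 0 = -5)
I = 3 (I = -5 - (-4)*2 = -5 - 1*(-8) = -5 + 8 = 3)
I² = 3² = 9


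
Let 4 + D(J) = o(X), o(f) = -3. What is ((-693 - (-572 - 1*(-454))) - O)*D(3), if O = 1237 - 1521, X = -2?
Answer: 2037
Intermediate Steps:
D(J) = -7 (D(J) = -4 - 3 = -7)
O = -284
((-693 - (-572 - 1*(-454))) - O)*D(3) = ((-693 - (-572 - 1*(-454))) - 1*(-284))*(-7) = ((-693 - (-572 + 454)) + 284)*(-7) = ((-693 - 1*(-118)) + 284)*(-7) = ((-693 + 118) + 284)*(-7) = (-575 + 284)*(-7) = -291*(-7) = 2037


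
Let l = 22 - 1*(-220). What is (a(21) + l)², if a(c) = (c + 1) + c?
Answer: 81225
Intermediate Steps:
a(c) = 1 + 2*c (a(c) = (1 + c) + c = 1 + 2*c)
l = 242 (l = 22 + 220 = 242)
(a(21) + l)² = ((1 + 2*21) + 242)² = ((1 + 42) + 242)² = (43 + 242)² = 285² = 81225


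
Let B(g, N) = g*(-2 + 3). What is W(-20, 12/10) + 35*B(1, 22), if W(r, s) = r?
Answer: 15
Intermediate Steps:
B(g, N) = g (B(g, N) = g*1 = g)
W(-20, 12/10) + 35*B(1, 22) = -20 + 35*1 = -20 + 35 = 15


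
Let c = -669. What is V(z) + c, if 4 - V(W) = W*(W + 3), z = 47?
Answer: -3015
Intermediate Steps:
V(W) = 4 - W*(3 + W) (V(W) = 4 - W*(W + 3) = 4 - W*(3 + W))
V(z) + c = (4 - 1*47² - 3*47) - 669 = (4 - 1*2209 - 141) - 669 = (4 - 2209 - 141) - 669 = -2346 - 669 = -3015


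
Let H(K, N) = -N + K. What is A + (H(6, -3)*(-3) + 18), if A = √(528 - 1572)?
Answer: -9 + 6*I*√29 ≈ -9.0 + 32.311*I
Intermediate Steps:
A = 6*I*√29 (A = √(-1044) = 6*I*√29 ≈ 32.311*I)
H(K, N) = K - N
A + (H(6, -3)*(-3) + 18) = 6*I*√29 + ((6 - 1*(-3))*(-3) + 18) = 6*I*√29 + ((6 + 3)*(-3) + 18) = 6*I*√29 + (9*(-3) + 18) = 6*I*√29 + (-27 + 18) = 6*I*√29 - 9 = -9 + 6*I*√29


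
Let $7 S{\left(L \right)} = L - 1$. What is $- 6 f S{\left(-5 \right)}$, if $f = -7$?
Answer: $-36$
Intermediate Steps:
$S{\left(L \right)} = - \frac{1}{7} + \frac{L}{7}$ ($S{\left(L \right)} = \frac{L - 1}{7} = \frac{-1 + L}{7} = - \frac{1}{7} + \frac{L}{7}$)
$- 6 f S{\left(-5 \right)} = \left(-6\right) \left(-7\right) \left(- \frac{1}{7} + \frac{1}{7} \left(-5\right)\right) = 42 \left(- \frac{1}{7} - \frac{5}{7}\right) = 42 \left(- \frac{6}{7}\right) = -36$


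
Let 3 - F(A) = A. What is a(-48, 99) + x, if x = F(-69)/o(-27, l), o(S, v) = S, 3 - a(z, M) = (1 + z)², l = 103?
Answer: -6626/3 ≈ -2208.7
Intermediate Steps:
a(z, M) = 3 - (1 + z)²
F(A) = 3 - A
x = -8/3 (x = (3 - 1*(-69))/(-27) = (3 + 69)*(-1/27) = 72*(-1/27) = -8/3 ≈ -2.6667)
a(-48, 99) + x = (3 - (1 - 48)²) - 8/3 = (3 - 1*(-47)²) - 8/3 = (3 - 1*2209) - 8/3 = (3 - 2209) - 8/3 = -2206 - 8/3 = -6626/3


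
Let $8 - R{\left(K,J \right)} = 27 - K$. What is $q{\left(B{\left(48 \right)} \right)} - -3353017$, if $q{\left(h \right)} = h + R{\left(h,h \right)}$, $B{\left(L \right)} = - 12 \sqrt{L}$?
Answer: $3352998 - 96 \sqrt{3} \approx 3.3528 \cdot 10^{6}$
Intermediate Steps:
$R{\left(K,J \right)} = -19 + K$ ($R{\left(K,J \right)} = 8 - \left(27 - K\right) = 8 + \left(-27 + K\right) = -19 + K$)
$q{\left(h \right)} = -19 + 2 h$ ($q{\left(h \right)} = h + \left(-19 + h\right) = -19 + 2 h$)
$q{\left(B{\left(48 \right)} \right)} - -3353017 = \left(-19 + 2 \left(- 12 \sqrt{48}\right)\right) - -3353017 = \left(-19 + 2 \left(- 12 \cdot 4 \sqrt{3}\right)\right) + 3353017 = \left(-19 + 2 \left(- 48 \sqrt{3}\right)\right) + 3353017 = \left(-19 - 96 \sqrt{3}\right) + 3353017 = 3352998 - 96 \sqrt{3}$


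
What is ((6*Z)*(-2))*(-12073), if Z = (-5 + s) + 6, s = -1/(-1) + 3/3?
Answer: 434628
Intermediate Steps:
s = 2 (s = -1*(-1) + 3*(⅓) = 1 + 1 = 2)
Z = 3 (Z = (-5 + 2) + 6 = -3 + 6 = 3)
((6*Z)*(-2))*(-12073) = ((6*3)*(-2))*(-12073) = (18*(-2))*(-12073) = -36*(-12073) = 434628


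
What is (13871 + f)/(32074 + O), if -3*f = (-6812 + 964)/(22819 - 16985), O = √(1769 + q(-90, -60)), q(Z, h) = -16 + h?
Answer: 3893400155330/9002501841033 - 121388045*√1693/9002501841033 ≈ 0.43192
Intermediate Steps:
O = √1693 (O = √(1769 + (-16 - 60)) = √(1769 - 76) = √1693 ≈ 41.146)
f = 2924/8751 (f = -(-6812 + 964)/(3*(22819 - 16985)) = -(-5848)/(3*5834) = -⅓*(-2924/2917) = 2924/8751 ≈ 0.33413)
(13871 + f)/(32074 + O) = (13871 + 2924/8751)/(32074 + √1693) = 121388045/(8751*(32074 + √1693))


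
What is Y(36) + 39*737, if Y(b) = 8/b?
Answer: 258689/9 ≈ 28743.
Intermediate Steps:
Y(36) + 39*737 = 8/36 + 39*737 = 8*(1/36) + 28743 = 2/9 + 28743 = 258689/9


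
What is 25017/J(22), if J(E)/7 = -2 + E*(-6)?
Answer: -25017/938 ≈ -26.671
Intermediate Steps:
J(E) = -14 - 42*E (J(E) = 7*(-2 + E*(-6)) = 7*(-2 - 6*E) = -14 - 42*E)
25017/J(22) = 25017/(-14 - 42*22) = 25017/(-14 - 924) = 25017/(-938) = 25017*(-1/938) = -25017/938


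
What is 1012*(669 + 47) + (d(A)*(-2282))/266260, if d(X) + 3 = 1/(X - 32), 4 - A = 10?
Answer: 733133516739/1011788 ≈ 7.2459e+5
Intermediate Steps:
A = -6 (A = 4 - 1*10 = 4 - 10 = -6)
d(X) = -3 + 1/(-32 + X) (d(X) = -3 + 1/(X - 32) = -3 + 1/(-32 + X))
1012*(669 + 47) + (d(A)*(-2282))/266260 = 1012*(669 + 47) + (((97 - 3*(-6))/(-32 - 6))*(-2282))/266260 = 1012*716 + (((97 + 18)/(-38))*(-2282))*(1/266260) = 724592 + (-1/38*115*(-2282))*(1/266260) = 724592 - 115/38*(-2282)*(1/266260) = 724592 + (131215/19)*(1/266260) = 724592 + 26243/1011788 = 733133516739/1011788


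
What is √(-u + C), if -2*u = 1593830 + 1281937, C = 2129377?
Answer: √14269042/2 ≈ 1888.7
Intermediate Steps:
u = -2875767/2 (u = -(1593830 + 1281937)/2 = -½*2875767 = -2875767/2 ≈ -1.4379e+6)
√(-u + C) = √(-1*(-2875767/2) + 2129377) = √(2875767/2 + 2129377) = √(7134521/2) = √14269042/2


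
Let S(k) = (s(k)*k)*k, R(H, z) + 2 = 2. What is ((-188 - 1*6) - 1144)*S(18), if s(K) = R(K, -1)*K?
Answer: 0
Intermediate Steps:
R(H, z) = 0 (R(H, z) = -2 + 2 = 0)
s(K) = 0 (s(K) = 0*K = 0)
S(k) = 0 (S(k) = (0*k)*k = 0*k = 0)
((-188 - 1*6) - 1144)*S(18) = ((-188 - 1*6) - 1144)*0 = ((-188 - 6) - 1144)*0 = (-194 - 1144)*0 = -1338*0 = 0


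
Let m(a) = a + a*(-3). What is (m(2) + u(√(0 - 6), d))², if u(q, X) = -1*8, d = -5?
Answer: 144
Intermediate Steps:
u(q, X) = -8
m(a) = -2*a (m(a) = a - 3*a = -2*a)
(m(2) + u(√(0 - 6), d))² = (-2*2 - 8)² = (-4 - 8)² = (-12)² = 144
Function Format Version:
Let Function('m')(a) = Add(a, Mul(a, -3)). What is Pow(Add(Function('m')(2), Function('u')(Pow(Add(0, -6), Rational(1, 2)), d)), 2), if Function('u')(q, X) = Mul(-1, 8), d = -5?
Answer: 144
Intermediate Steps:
Function('u')(q, X) = -8
Function('m')(a) = Mul(-2, a) (Function('m')(a) = Add(a, Mul(-3, a)) = Mul(-2, a))
Pow(Add(Function('m')(2), Function('u')(Pow(Add(0, -6), Rational(1, 2)), d)), 2) = Pow(Add(Mul(-2, 2), -8), 2) = Pow(Add(-4, -8), 2) = Pow(-12, 2) = 144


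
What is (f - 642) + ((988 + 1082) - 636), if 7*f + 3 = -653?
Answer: 4888/7 ≈ 698.29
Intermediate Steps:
f = -656/7 (f = -3/7 + (1/7)*(-653) = -3/7 - 653/7 = -656/7 ≈ -93.714)
(f - 642) + ((988 + 1082) - 636) = (-656/7 - 642) + ((988 + 1082) - 636) = -5150/7 + (2070 - 636) = -5150/7 + 1434 = 4888/7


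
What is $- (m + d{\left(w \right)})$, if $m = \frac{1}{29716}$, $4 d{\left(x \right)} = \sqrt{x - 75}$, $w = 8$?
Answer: $- \frac{1}{29716} - \frac{i \sqrt{67}}{4} \approx -3.3652 \cdot 10^{-5} - 2.0463 i$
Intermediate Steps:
$d{\left(x \right)} = \frac{\sqrt{-75 + x}}{4}$ ($d{\left(x \right)} = \frac{\sqrt{x - 75}}{4} = \frac{\sqrt{-75 + x}}{4}$)
$m = \frac{1}{29716} \approx 3.3652 \cdot 10^{-5}$
$- (m + d{\left(w \right)}) = - (\frac{1}{29716} + \frac{\sqrt{-75 + 8}}{4}) = - (\frac{1}{29716} + \frac{\sqrt{-67}}{4}) = - (\frac{1}{29716} + \frac{i \sqrt{67}}{4}) = - \frac{1}{29716} - \frac{i \sqrt{67}}{4}$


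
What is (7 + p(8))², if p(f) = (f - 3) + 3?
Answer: 225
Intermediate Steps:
p(f) = f (p(f) = (-3 + f) + 3 = f)
(7 + p(8))² = (7 + 8)² = 15² = 225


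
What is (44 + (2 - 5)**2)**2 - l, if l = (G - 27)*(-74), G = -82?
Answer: -5257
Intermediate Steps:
l = 8066 (l = (-82 - 27)*(-74) = -109*(-74) = 8066)
(44 + (2 - 5)**2)**2 - l = (44 + (2 - 5)**2)**2 - 1*8066 = (44 + (-3)**2)**2 - 8066 = (44 + 9)**2 - 8066 = 53**2 - 8066 = 2809 - 8066 = -5257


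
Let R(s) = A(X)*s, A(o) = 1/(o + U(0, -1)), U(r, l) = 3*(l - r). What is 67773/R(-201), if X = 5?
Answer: -45182/67 ≈ -674.36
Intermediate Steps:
U(r, l) = -3*r + 3*l
A(o) = 1/(-3 + o) (A(o) = 1/(o + (-3*0 + 3*(-1))) = 1/(o + (0 - 3)) = 1/(o - 3) = 1/(-3 + o))
R(s) = s/2 (R(s) = s/(-3 + 5) = s/2)
67773/R(-201) = 67773/(((½)*(-201))) = 67773/(-201/2) = 67773*(-2/201) = -45182/67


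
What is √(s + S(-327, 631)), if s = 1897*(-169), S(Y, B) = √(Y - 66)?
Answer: √(-320593 + I*√393) ≈ 0.018 + 566.21*I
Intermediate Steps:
S(Y, B) = √(-66 + Y)
s = -320593
√(s + S(-327, 631)) = √(-320593 + √(-66 - 327)) = √(-320593 + √(-393)) = √(-320593 + I*√393)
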